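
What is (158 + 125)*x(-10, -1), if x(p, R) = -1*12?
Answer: -3396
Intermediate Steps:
x(p, R) = -12
(158 + 125)*x(-10, -1) = (158 + 125)*(-12) = 283*(-12) = -3396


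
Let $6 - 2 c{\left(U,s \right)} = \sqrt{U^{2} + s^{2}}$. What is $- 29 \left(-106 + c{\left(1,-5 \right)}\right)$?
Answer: $2987 + \frac{29 \sqrt{26}}{2} \approx 3060.9$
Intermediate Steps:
$c{\left(U,s \right)} = 3 - \frac{\sqrt{U^{2} + s^{2}}}{2}$
$- 29 \left(-106 + c{\left(1,-5 \right)}\right) = - 29 \left(-106 + \left(3 - \frac{\sqrt{1^{2} + \left(-5\right)^{2}}}{2}\right)\right) = - 29 \left(-106 + \left(3 - \frac{\sqrt{1 + 25}}{2}\right)\right) = - 29 \left(-106 + \left(3 - \frac{\sqrt{26}}{2}\right)\right) = - 29 \left(-103 - \frac{\sqrt{26}}{2}\right) = 2987 + \frac{29 \sqrt{26}}{2}$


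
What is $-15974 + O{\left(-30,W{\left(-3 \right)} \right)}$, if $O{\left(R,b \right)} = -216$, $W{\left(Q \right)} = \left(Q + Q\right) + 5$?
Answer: $-16190$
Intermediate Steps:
$W{\left(Q \right)} = 5 + 2 Q$ ($W{\left(Q \right)} = 2 Q + 5 = 5 + 2 Q$)
$-15974 + O{\left(-30,W{\left(-3 \right)} \right)} = -15974 - 216 = -16190$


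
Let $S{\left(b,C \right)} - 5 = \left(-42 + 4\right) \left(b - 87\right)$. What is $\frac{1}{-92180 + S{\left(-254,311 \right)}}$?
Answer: $- \frac{1}{79217} \approx -1.2624 \cdot 10^{-5}$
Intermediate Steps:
$S{\left(b,C \right)} = 3311 - 38 b$ ($S{\left(b,C \right)} = 5 + \left(-42 + 4\right) \left(b - 87\right) = 5 - 38 \left(-87 + b\right) = 5 - \left(-3306 + 38 b\right) = 3311 - 38 b$)
$\frac{1}{-92180 + S{\left(-254,311 \right)}} = \frac{1}{-92180 + \left(3311 - -9652\right)} = \frac{1}{-92180 + \left(3311 + 9652\right)} = \frac{1}{-92180 + 12963} = \frac{1}{-79217} = - \frac{1}{79217}$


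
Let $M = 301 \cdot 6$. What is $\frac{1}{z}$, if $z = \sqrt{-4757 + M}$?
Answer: $- \frac{i \sqrt{2951}}{2951} \approx - 0.018408 i$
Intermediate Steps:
$M = 1806$
$z = i \sqrt{2951}$ ($z = \sqrt{-4757 + 1806} = \sqrt{-2951} = i \sqrt{2951} \approx 54.323 i$)
$\frac{1}{z} = \frac{1}{i \sqrt{2951}} = - \frac{i \sqrt{2951}}{2951}$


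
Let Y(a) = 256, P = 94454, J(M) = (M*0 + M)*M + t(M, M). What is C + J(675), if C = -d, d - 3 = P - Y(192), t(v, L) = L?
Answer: 362099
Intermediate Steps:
J(M) = M + M² (J(M) = (M*0 + M)*M + M = (0 + M)*M + M = M*M + M = M² + M = M + M²)
d = 94201 (d = 3 + (94454 - 1*256) = 3 + (94454 - 256) = 3 + 94198 = 94201)
C = -94201 (C = -1*94201 = -94201)
C + J(675) = -94201 + 675*(1 + 675) = -94201 + 675*676 = -94201 + 456300 = 362099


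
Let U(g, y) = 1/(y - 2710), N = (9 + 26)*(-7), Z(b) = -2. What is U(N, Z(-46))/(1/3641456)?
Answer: -455182/339 ≈ -1342.7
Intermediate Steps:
N = -245 (N = 35*(-7) = -245)
U(g, y) = 1/(-2710 + y)
U(N, Z(-46))/(1/3641456) = 1/((-2710 - 2)*(1/3641456)) = 1/((-2712)*(1/3641456)) = -1/2712*3641456 = -455182/339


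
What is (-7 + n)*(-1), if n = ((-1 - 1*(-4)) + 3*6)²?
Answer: -434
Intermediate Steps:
n = 441 (n = ((-1 + 4) + 18)² = (3 + 18)² = 21² = 441)
(-7 + n)*(-1) = (-7 + 441)*(-1) = 434*(-1) = -434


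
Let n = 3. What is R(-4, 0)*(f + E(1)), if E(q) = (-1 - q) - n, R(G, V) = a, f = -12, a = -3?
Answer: 51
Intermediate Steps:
R(G, V) = -3
E(q) = -4 - q (E(q) = (-1 - q) - 1*3 = (-1 - q) - 3 = -4 - q)
R(-4, 0)*(f + E(1)) = -3*(-12 + (-4 - 1*1)) = -3*(-12 + (-4 - 1)) = -3*(-12 - 5) = -3*(-17) = 51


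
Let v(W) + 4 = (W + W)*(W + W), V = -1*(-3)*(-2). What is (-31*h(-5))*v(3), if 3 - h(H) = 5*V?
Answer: -32736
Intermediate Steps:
V = -6 (V = 3*(-2) = -6)
v(W) = -4 + 4*W² (v(W) = -4 + (W + W)*(W + W) = -4 + (2*W)*(2*W) = -4 + 4*W²)
h(H) = 33 (h(H) = 3 - 5*(-6) = 3 - 1*(-30) = 3 + 30 = 33)
(-31*h(-5))*v(3) = (-31*33)*(-4 + 4*3²) = -1023*(-4 + 4*9) = -1023*(-4 + 36) = -1023*32 = -32736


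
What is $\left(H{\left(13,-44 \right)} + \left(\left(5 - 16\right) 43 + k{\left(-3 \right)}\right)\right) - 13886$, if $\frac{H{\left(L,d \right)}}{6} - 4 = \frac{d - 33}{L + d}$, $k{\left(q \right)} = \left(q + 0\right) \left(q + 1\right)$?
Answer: $- \frac{443737}{31} \approx -14314.0$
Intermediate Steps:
$k{\left(q \right)} = q \left(1 + q\right)$
$H{\left(L,d \right)} = 24 + \frac{6 \left(-33 + d\right)}{L + d}$ ($H{\left(L,d \right)} = 24 + 6 \frac{d - 33}{L + d} = 24 + 6 \frac{-33 + d}{L + d} = 24 + \frac{6 \left(-33 + d\right)}{L + d}$)
$\left(H{\left(13,-44 \right)} + \left(\left(5 - 16\right) 43 + k{\left(-3 \right)}\right)\right) - 13886 = \left(\frac{6 \left(-33 + 4 \cdot 13 + 5 \left(-44\right)\right)}{13 - 44} - \left(3 \left(1 - 3\right) - \left(5 - 16\right) 43\right)\right) - 13886 = \left(\frac{6 \left(-33 + 52 - 220\right)}{-31} + \left(\left(5 - 16\right) 43 - -6\right)\right) - 13886 = \left(6 \left(- \frac{1}{31}\right) \left(-201\right) + \left(\left(-11\right) 43 + 6\right)\right) - 13886 = \left(\frac{1206}{31} + \left(-473 + 6\right)\right) - 13886 = \left(\frac{1206}{31} - 467\right) - 13886 = - \frac{13271}{31} - 13886 = - \frac{443737}{31}$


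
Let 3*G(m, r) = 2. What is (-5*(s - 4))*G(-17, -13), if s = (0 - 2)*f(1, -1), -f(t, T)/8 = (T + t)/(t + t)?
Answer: 40/3 ≈ 13.333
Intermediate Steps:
f(t, T) = -4*(T + t)/t (f(t, T) = -8*(T + t)/(t + t) = -8*(T + t)/(2*t) = -8*(T + t)*1/(2*t) = -4*(T + t)/t)
G(m, r) = 2/3 (G(m, r) = (1/3)*2 = 2/3)
s = 0 (s = (0 - 2)*(-4 - 4*(-1)/1) = -2*(-4 - 4*(-1)*1) = -2*(-4 + 4) = -2*0 = 0)
(-5*(s - 4))*G(-17, -13) = -5*(0 - 4)*(2/3) = -5*(-4)*(2/3) = 20*(2/3) = 40/3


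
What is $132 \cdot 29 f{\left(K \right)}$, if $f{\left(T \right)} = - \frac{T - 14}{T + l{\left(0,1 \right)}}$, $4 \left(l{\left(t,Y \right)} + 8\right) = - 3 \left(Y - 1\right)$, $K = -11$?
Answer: $- \frac{95700}{19} \approx -5036.8$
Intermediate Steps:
$l{\left(t,Y \right)} = - \frac{29}{4} - \frac{3 Y}{4}$ ($l{\left(t,Y \right)} = -8 + \frac{\left(-3\right) \left(Y - 1\right)}{4} = -8 + \frac{\left(-3\right) \left(-1 + Y\right)}{4} = -8 + \frac{3 - 3 Y}{4} = -8 - \left(- \frac{3}{4} + \frac{3 Y}{4}\right) = - \frac{29}{4} - \frac{3 Y}{4}$)
$f{\left(T \right)} = - \frac{-14 + T}{-8 + T}$ ($f{\left(T \right)} = - \frac{T - 14}{T - 8} = - \frac{-14 + T}{T - 8} = - \frac{-14 + T}{-8 + T}$)
$132 \cdot 29 f{\left(K \right)} = 132 \cdot 29 \frac{14 - -11}{-8 - 11} = 3828 \frac{14 + 11}{-19} = 3828 \left(\left(- \frac{1}{19}\right) 25\right) = 3828 \left(- \frac{25}{19}\right) = - \frac{95700}{19}$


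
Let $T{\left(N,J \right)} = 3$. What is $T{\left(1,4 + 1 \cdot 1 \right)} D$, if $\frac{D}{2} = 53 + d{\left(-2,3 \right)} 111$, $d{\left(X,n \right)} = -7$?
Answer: $-4344$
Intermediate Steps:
$D = -1448$ ($D = 2 \left(53 - 777\right) = 2 \left(-724\right) = -1448$)
$T{\left(1,4 + 1 \cdot 1 \right)} D = 3 \left(-1448\right) = -4344$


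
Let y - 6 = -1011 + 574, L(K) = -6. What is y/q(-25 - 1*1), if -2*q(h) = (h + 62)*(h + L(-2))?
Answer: -431/576 ≈ -0.74826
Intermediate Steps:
q(h) = -(-6 + h)*(62 + h)/2 (q(h) = -(h + 62)*(h - 6)/2 = -(62 + h)*(-6 + h)/2 = -(-6 + h)*(62 + h)/2)
y = -431 (y = 6 + (-1011 + 574) = 6 - 437 = -431)
y/q(-25 - 1*1) = -431/(186 - 28*(-25 - 1*1) - (-25 - 1*1)**2/2) = -431/(186 - 28*(-25 - 1) - (-25 - 1)**2/2) = -431/(186 - 28*(-26) - 1/2*(-26)**2) = -431/(186 + 728 - 1/2*676) = -431/(186 + 728 - 338) = -431/576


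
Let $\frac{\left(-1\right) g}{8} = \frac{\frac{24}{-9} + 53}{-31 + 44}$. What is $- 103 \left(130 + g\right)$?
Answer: $- \frac{397786}{39} \approx -10200.0$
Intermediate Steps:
$g = - \frac{1208}{39}$ ($g = - 8 \frac{\frac{24}{-9} + 53}{-31 + 44} = - 8 \frac{24 \left(- \frac{1}{9}\right) + 53}{13} = - 8 \left(- \frac{8}{3} + 53\right) \frac{1}{13} = - 8 \cdot \frac{151}{3} \cdot \frac{1}{13} = \left(-8\right) \frac{151}{39} = - \frac{1208}{39} \approx -30.974$)
$- 103 \left(130 + g\right) = - 103 \left(130 - \frac{1208}{39}\right) = \left(-103\right) \frac{3862}{39} = - \frac{397786}{39}$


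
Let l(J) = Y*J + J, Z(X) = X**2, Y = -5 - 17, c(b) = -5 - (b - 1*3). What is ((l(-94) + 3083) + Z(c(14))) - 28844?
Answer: -23531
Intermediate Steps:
c(b) = -2 - b (c(b) = -5 - (b - 3) = -5 - (-3 + b) = -5 + (3 - b) = -2 - b)
Y = -22
l(J) = -21*J (l(J) = -22*J + J = -21*J)
((l(-94) + 3083) + Z(c(14))) - 28844 = ((-21*(-94) + 3083) + (-2 - 1*14)**2) - 28844 = ((1974 + 3083) + (-2 - 14)**2) - 28844 = (5057 + (-16)**2) - 28844 = (5057 + 256) - 28844 = 5313 - 28844 = -23531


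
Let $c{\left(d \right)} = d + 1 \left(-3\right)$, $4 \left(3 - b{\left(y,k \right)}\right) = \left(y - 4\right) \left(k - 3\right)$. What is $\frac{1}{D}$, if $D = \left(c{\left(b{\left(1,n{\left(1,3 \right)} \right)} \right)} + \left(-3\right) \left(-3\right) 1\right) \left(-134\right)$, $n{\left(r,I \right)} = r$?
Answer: $- \frac{1}{1005} \approx -0.00099503$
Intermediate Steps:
$b{\left(y,k \right)} = 3 - \frac{\left(-4 + y\right) \left(-3 + k\right)}{4}$ ($b{\left(y,k \right)} = 3 - \frac{\left(y - 4\right) \left(k - 3\right)}{4} = 3 - \frac{\left(-4 + y\right) \left(-3 + k\right)}{4}$)
$c{\left(d \right)} = -3 + d$ ($c{\left(d \right)} = d - 3 = -3 + d$)
$D = -1005$ ($D = \left(\left(-3 + \left(1 + \frac{3}{4} \cdot 1 - \frac{1}{4} \cdot 1\right)\right) + \left(-3\right) \left(-3\right) 1\right) \left(-134\right) = \left(\left(-3 + \left(1 + \frac{3}{4} - \frac{1}{4}\right)\right) + 9 \cdot 1\right) \left(-134\right) = \left(\left(-3 + \frac{3}{2}\right) + 9\right) \left(-134\right) = \left(- \frac{3}{2} + 9\right) \left(-134\right) = \frac{15}{2} \left(-134\right) = -1005$)
$\frac{1}{D} = \frac{1}{-1005} = - \frac{1}{1005}$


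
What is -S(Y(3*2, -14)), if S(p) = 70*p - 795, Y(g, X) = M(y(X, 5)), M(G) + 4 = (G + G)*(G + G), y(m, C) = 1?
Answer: 795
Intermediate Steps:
M(G) = -4 + 4*G² (M(G) = -4 + (G + G)*(G + G) = -4 + (2*G)*(2*G) = -4 + 4*G²)
Y(g, X) = 0 (Y(g, X) = -4 + 4*1² = -4 + 4*1 = -4 + 4 = 0)
S(p) = -795 + 70*p
-S(Y(3*2, -14)) = -(-795 + 70*0) = -(-795 + 0) = -1*(-795) = 795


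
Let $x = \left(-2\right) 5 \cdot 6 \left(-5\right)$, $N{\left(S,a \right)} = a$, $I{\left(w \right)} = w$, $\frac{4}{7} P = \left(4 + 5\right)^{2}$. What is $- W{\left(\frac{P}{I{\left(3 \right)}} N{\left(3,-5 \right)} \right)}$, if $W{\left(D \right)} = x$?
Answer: $-300$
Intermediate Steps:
$P = \frac{567}{4}$ ($P = \frac{7 \left(4 + 5\right)^{2}}{4} = \frac{7 \cdot 9^{2}}{4} = \frac{7}{4} \cdot 81 = \frac{567}{4} \approx 141.75$)
$x = 300$ ($x = \left(-10\right) 6 \left(-5\right) = \left(-60\right) \left(-5\right) = 300$)
$W{\left(D \right)} = 300$
$- W{\left(\frac{P}{I{\left(3 \right)}} N{\left(3,-5 \right)} \right)} = \left(-1\right) 300 = -300$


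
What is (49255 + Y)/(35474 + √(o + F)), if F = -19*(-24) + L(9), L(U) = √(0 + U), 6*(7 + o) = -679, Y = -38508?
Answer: 2287434468/7550426023 - 10747*√12198/7550426023 ≈ 0.30280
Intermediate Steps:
o = -721/6 (o = -7 + (⅙)*(-679) = -7 - 679/6 = -721/6 ≈ -120.17)
L(U) = √U
F = 459 (F = -19*(-24) + √9 = 456 + 3 = 459)
(49255 + Y)/(35474 + √(o + F)) = (49255 - 38508)/(35474 + √(-721/6 + 459)) = 10747/(35474 + √(2033/6)) = 10747/(35474 + √12198/6)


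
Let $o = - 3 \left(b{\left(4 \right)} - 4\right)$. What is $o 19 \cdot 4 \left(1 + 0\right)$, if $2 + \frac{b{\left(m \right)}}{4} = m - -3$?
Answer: $-3648$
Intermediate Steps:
$b{\left(m \right)} = 4 + 4 m$ ($b{\left(m \right)} = -8 + 4 \left(m - -3\right) = -8 + 4 \left(m + 3\right) = -8 + 4 \left(3 + m\right) = -8 + \left(12 + 4 m\right) = 4 + 4 m$)
$o = -48$ ($o = - 3 \left(\left(4 + 4 \cdot 4\right) - 4\right) = - 3 \left(\left(4 + 16\right) - 4\right) = - 3 \left(20 - 4\right) = \left(-3\right) 16 = -48$)
$o 19 \cdot 4 \left(1 + 0\right) = \left(-48\right) 19 \cdot 4 \left(1 + 0\right) = - 912 \cdot 4 \cdot 1 = \left(-912\right) 4 = -3648$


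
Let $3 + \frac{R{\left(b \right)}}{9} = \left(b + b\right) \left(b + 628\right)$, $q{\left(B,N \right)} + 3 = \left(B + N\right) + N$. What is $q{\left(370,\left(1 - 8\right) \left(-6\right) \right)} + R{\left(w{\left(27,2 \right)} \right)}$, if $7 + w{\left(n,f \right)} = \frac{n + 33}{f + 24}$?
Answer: $- \frac{8825438}{169} \approx -52222.0$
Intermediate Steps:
$w{\left(n,f \right)} = -7 + \frac{33 + n}{24 + f}$ ($w{\left(n,f \right)} = -7 + \frac{n + 33}{f + 24} = -7 + \frac{33 + n}{24 + f}$)
$q{\left(B,N \right)} = -3 + B + 2 N$ ($q{\left(B,N \right)} = -3 + \left(\left(B + N\right) + N\right) = -3 + \left(B + 2 N\right) = -3 + B + 2 N$)
$R{\left(b \right)} = -27 + 18 b \left(628 + b\right)$ ($R{\left(b \right)} = -27 + 9 \left(b + b\right) \left(b + 628\right) = -27 + 9 \cdot 2 b \left(628 + b\right) = -27 + 18 b \left(628 + b\right)$)
$q{\left(370,\left(1 - 8\right) \left(-6\right) \right)} + R{\left(w{\left(27,2 \right)} \right)} = \left(-3 + 370 + 2 \left(1 - 8\right) \left(-6\right)\right) + \left(-27 + 18 \left(\frac{-135 + 27 - 14}{24 + 2}\right)^{2} + 11304 \frac{-135 + 27 - 14}{24 + 2}\right) = \left(-3 + 370 + 2 \left(\left(-7\right) \left(-6\right)\right)\right) + \left(-27 + 18 \left(\frac{-135 + 27 - 14}{26}\right)^{2} + 11304 \frac{-135 + 27 - 14}{26}\right) = \left(-3 + 370 + 2 \cdot 42\right) + \left(-27 + 18 \left(\frac{1}{26} \left(-122\right)\right)^{2} + 11304 \cdot \frac{1}{26} \left(-122\right)\right) = \left(-3 + 370 + 84\right) + \left(-27 + 18 \left(- \frac{61}{13}\right)^{2} + 11304 \left(- \frac{61}{13}\right)\right) = 451 - \frac{8901657}{169} = - \frac{8825438}{169}$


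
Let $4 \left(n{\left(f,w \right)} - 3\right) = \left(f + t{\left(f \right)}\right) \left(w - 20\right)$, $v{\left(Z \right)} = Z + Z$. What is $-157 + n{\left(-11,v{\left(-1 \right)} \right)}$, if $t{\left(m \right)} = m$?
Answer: $-33$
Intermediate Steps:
$v{\left(Z \right)} = 2 Z$
$n{\left(f,w \right)} = 3 + \frac{f \left(-20 + w\right)}{2}$ ($n{\left(f,w \right)} = 3 + \frac{\left(f + f\right) \left(w - 20\right)}{4} = 3 + \frac{2 f \left(-20 + w\right)}{4} = 3 + \frac{f \left(-20 + w\right)}{2}$)
$-157 + n{\left(-11,v{\left(-1 \right)} \right)} = -157 + \left(3 - -110 + \frac{1}{2} \left(-11\right) 2 \left(-1\right)\right) = -157 + \left(3 + 110 + \frac{1}{2} \left(-11\right) \left(-2\right)\right) = -157 + \left(3 + 110 + 11\right) = -157 + 124 = -33$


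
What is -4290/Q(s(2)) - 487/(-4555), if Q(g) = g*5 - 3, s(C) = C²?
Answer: -19532671/77435 ≈ -252.25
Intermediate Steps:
Q(g) = -3 + 5*g (Q(g) = 5*g - 3 = -3 + 5*g)
-4290/Q(s(2)) - 487/(-4555) = -4290/(-3 + 5*2²) - 487/(-4555) = -4290/(-3 + 5*4) - 487*(-1/4555) = -4290/(-3 + 20) + 487/4555 = -4290/17 + 487/4555 = -19532671/77435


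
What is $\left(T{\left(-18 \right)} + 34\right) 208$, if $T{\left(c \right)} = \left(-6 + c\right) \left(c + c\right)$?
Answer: $186784$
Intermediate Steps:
$T{\left(c \right)} = 2 c \left(-6 + c\right)$ ($T{\left(c \right)} = \left(-6 + c\right) 2 c = 2 c \left(-6 + c\right)$)
$\left(T{\left(-18 \right)} + 34\right) 208 = \left(2 \left(-18\right) \left(-6 - 18\right) + 34\right) 208 = \left(2 \left(-18\right) \left(-24\right) + 34\right) 208 = \left(864 + 34\right) 208 = 898 \cdot 208 = 186784$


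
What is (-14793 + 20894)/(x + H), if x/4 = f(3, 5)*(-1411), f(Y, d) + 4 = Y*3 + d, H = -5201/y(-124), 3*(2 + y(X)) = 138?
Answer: -268444/2488561 ≈ -0.10787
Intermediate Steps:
y(X) = 44 (y(X) = -2 + (⅓)*138 = -2 + 46 = 44)
H = -5201/44 ≈ -118.20
f(Y, d) = -4 + d + 3*Y (f(Y, d) = -4 + (Y*3 + d) = -4 + (3*Y + d) = -4 + (d + 3*Y) = -4 + d + 3*Y)
x = -56440 (x = 4*((-4 + 5 + 3*3)*(-1411)) = 4*((-4 + 5 + 9)*(-1411)) = 4*(10*(-1411)) = 4*(-14110) = -56440)
(-14793 + 20894)/(x + H) = (-14793 + 20894)/(-56440 - 5201/44) = 6101/(-2488561/44) = 6101*(-44/2488561) = -268444/2488561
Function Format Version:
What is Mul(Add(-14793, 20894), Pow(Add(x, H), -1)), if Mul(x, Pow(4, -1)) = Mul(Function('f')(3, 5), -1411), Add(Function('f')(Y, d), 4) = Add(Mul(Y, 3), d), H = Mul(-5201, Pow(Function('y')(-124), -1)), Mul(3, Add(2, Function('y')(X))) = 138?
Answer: Rational(-268444, 2488561) ≈ -0.10787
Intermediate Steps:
Function('y')(X) = 44 (Function('y')(X) = Add(-2, Mul(Rational(1, 3), 138)) = Add(-2, 46) = 44)
H = Rational(-5201, 44) (H = Mul(-5201, Pow(44, -1)) = Mul(-5201, Rational(1, 44)) = Rational(-5201, 44) ≈ -118.20)
Function('f')(Y, d) = Add(-4, d, Mul(3, Y)) (Function('f')(Y, d) = Add(-4, Add(Mul(Y, 3), d)) = Add(-4, Add(Mul(3, Y), d)) = Add(-4, Add(d, Mul(3, Y))) = Add(-4, d, Mul(3, Y)))
x = -56440 (x = Mul(4, Mul(Add(-4, 5, Mul(3, 3)), -1411)) = Mul(4, Mul(Add(-4, 5, 9), -1411)) = Mul(4, Mul(10, -1411)) = Mul(4, -14110) = -56440)
Mul(Add(-14793, 20894), Pow(Add(x, H), -1)) = Mul(Add(-14793, 20894), Pow(Add(-56440, Rational(-5201, 44)), -1)) = Mul(6101, Pow(Rational(-2488561, 44), -1)) = Mul(6101, Rational(-44, 2488561)) = Rational(-268444, 2488561)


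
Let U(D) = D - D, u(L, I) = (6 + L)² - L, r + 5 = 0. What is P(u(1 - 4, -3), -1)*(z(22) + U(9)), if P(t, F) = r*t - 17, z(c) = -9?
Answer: 693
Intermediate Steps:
r = -5 (r = -5 + 0 = -5)
P(t, F) = -17 - 5*t (P(t, F) = -5*t - 17 = -17 - 5*t)
U(D) = 0
P(u(1 - 4, -3), -1)*(z(22) + U(9)) = (-17 - 5*((6 + (1 - 4))² - (1 - 4)))*(-9 + 0) = (-17 - 5*((6 - 3)² - 1*(-3)))*(-9) = (-17 - 5*(3² + 3))*(-9) = (-17 - 5*(9 + 3))*(-9) = (-17 - 5*12)*(-9) = (-17 - 60)*(-9) = -77*(-9) = 693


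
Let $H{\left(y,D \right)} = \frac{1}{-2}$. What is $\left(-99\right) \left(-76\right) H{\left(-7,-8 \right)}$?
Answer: $-3762$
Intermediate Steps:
$H{\left(y,D \right)} = - \frac{1}{2}$
$\left(-99\right) \left(-76\right) H{\left(-7,-8 \right)} = \left(-99\right) \left(-76\right) \left(- \frac{1}{2}\right) = 7524 \left(- \frac{1}{2}\right) = -3762$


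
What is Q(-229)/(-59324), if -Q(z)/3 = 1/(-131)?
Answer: -3/7771444 ≈ -3.8603e-7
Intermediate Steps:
Q(z) = 3/131 (Q(z) = -3/(-131) = -3*(-1/131) = 3/131)
Q(-229)/(-59324) = (3/131)/(-59324) = (3/131)*(-1/59324) = -3/7771444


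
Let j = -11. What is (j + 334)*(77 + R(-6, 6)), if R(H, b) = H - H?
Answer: 24871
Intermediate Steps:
R(H, b) = 0
(j + 334)*(77 + R(-6, 6)) = (-11 + 334)*(77 + 0) = 323*77 = 24871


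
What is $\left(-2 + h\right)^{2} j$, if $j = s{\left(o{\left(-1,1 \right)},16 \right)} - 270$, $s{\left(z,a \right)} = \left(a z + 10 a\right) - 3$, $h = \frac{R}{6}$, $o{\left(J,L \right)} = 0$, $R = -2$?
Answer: $- \frac{5537}{9} \approx -615.22$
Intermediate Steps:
$h = - \frac{1}{3}$ ($h = - \frac{2}{6} = \left(-2\right) \frac{1}{6} = - \frac{1}{3} \approx -0.33333$)
$s{\left(z,a \right)} = -3 + 10 a + a z$ ($s{\left(z,a \right)} = \left(10 a + a z\right) - 3 = -3 + 10 a + a z$)
$j = -113$ ($j = \left(-3 + 10 \cdot 16 + 16 \cdot 0\right) - 270 = \left(-3 + 160 + 0\right) - 270 = 157 - 270 = -113$)
$\left(-2 + h\right)^{2} j = \left(-2 - \frac{1}{3}\right)^{2} \left(-113\right) = \left(- \frac{7}{3}\right)^{2} \left(-113\right) = \frac{49}{9} \left(-113\right) = - \frac{5537}{9}$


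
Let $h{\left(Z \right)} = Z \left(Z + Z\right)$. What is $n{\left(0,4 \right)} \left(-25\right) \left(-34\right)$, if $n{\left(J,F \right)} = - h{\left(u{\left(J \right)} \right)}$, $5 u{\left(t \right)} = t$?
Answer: $0$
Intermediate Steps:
$u{\left(t \right)} = \frac{t}{5}$
$h{\left(Z \right)} = 2 Z^{2}$ ($h{\left(Z \right)} = Z 2 Z = 2 Z^{2}$)
$n{\left(J,F \right)} = - \frac{2 J^{2}}{25}$ ($n{\left(J,F \right)} = - 2 \left(\frac{J}{5}\right)^{2} = - 2 \frac{J^{2}}{25} = - \frac{2 J^{2}}{25}$)
$n{\left(0,4 \right)} \left(-25\right) \left(-34\right) = - \frac{2 \cdot 0^{2}}{25} \left(-25\right) \left(-34\right) = \left(- \frac{2}{25}\right) 0 \left(-25\right) \left(-34\right) = 0 \left(-25\right) \left(-34\right) = 0 \left(-34\right) = 0$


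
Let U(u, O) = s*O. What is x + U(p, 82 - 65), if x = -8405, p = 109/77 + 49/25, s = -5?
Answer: -8490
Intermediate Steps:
p = 6498/1925 (p = 109*(1/77) + 49*(1/25) = 109/77 + 49/25 = 6498/1925 ≈ 3.3756)
U(u, O) = -5*O
x + U(p, 82 - 65) = -8405 - 5*(82 - 65) = -8405 - 5*17 = -8405 - 85 = -8490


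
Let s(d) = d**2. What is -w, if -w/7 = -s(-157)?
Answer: -172543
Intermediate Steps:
w = 172543 (w = -(-7)*(-157)**2 = -(-7)*24649 = -7*(-24649) = 172543)
-w = -1*172543 = -172543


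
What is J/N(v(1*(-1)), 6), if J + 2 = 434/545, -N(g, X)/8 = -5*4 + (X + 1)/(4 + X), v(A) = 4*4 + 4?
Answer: -164/21037 ≈ -0.0077958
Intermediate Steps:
v(A) = 20 (v(A) = 16 + 4 = 20)
N(g, X) = 160 - 8*(1 + X)/(4 + X) (N(g, X) = -8*(-5*4 + (X + 1)/(4 + X)) = -8*(-20 + (1 + X)/(4 + X)) = 160 - 8*(1 + X)/(4 + X))
J = -656/545 (J = -2 + 434/545 = -656/545 ≈ -1.2037)
J/N(v(1*(-1)), 6) = -656*(4 + 6)/(8*(79 + 19*6))/545 = -656*5/(4*(79 + 114))/545 = -656/(545*(8*(1/10)*193)) = -656/(545*772/5) = -656/545*5/772 = -164/21037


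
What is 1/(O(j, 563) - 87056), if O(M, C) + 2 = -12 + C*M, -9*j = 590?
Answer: -9/1115800 ≈ -8.0660e-6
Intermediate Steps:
j = -590/9 (j = -⅑*590 = -590/9 ≈ -65.556)
O(M, C) = -14 + C*M (O(M, C) = -2 + (-12 + C*M) = -14 + C*M)
1/(O(j, 563) - 87056) = 1/((-14 + 563*(-590/9)) - 87056) = 1/((-14 - 332170/9) - 87056) = 1/(-332296/9 - 87056) = 1/(-1115800/9) = -9/1115800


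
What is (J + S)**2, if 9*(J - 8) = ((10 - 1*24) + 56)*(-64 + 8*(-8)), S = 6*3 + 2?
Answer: 2917264/9 ≈ 3.2414e+5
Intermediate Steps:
S = 20 (S = 18 + 2 = 20)
J = -1768/3 (J = 8 + (((10 - 1*24) + 56)*(-64 + 8*(-8)))/9 = 8 + (((10 - 24) + 56)*(-64 - 64))/9 = 8 + ((-14 + 56)*(-128))/9 = 8 + (42*(-128))/9 = 8 + (1/9)*(-5376) = 8 - 1792/3 = -1768/3 ≈ -589.33)
(J + S)**2 = (-1768/3 + 20)**2 = (-1708/3)**2 = 2917264/9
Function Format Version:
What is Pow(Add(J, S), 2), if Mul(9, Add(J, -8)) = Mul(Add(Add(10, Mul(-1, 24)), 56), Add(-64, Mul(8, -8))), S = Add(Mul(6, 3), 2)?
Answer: Rational(2917264, 9) ≈ 3.2414e+5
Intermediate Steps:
S = 20 (S = Add(18, 2) = 20)
J = Rational(-1768, 3) (J = Add(8, Mul(Rational(1, 9), Mul(Add(Add(10, Mul(-1, 24)), 56), Add(-64, Mul(8, -8))))) = Add(8, Mul(Rational(1, 9), Mul(Add(Add(10, -24), 56), Add(-64, -64)))) = Add(8, Mul(Rational(1, 9), Mul(Add(-14, 56), -128))) = Add(8, Mul(Rational(1, 9), Mul(42, -128))) = Add(8, Mul(Rational(1, 9), -5376)) = Add(8, Rational(-1792, 3)) = Rational(-1768, 3) ≈ -589.33)
Pow(Add(J, S), 2) = Pow(Add(Rational(-1768, 3), 20), 2) = Pow(Rational(-1708, 3), 2) = Rational(2917264, 9)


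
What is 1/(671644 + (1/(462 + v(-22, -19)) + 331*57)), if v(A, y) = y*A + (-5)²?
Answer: 905/624912456 ≈ 1.4482e-6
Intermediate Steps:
v(A, y) = 25 + A*y (v(A, y) = A*y + 25 = 25 + A*y)
1/(671644 + (1/(462 + v(-22, -19)) + 331*57)) = 1/(671644 + (1/(462 + (25 - 22*(-19))) + 331*57)) = 1/(671644 + (1/(462 + (25 + 418)) + 18867)) = 1/(671644 + (1/(462 + 443) + 18867)) = 1/(671644 + (1/905 + 18867)) = 1/(671644 + 17074636/905) = 1/(624912456/905) = 905/624912456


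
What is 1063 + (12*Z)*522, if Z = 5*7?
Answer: 220303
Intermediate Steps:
Z = 35
1063 + (12*Z)*522 = 1063 + (12*35)*522 = 1063 + 420*522 = 1063 + 219240 = 220303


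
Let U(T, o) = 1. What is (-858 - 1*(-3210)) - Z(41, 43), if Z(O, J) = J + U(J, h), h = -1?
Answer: 2308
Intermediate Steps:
Z(O, J) = 1 + J (Z(O, J) = J + 1 = 1 + J)
(-858 - 1*(-3210)) - Z(41, 43) = (-858 - 1*(-3210)) - (1 + 43) = (-858 + 3210) - 1*44 = 2352 - 44 = 2308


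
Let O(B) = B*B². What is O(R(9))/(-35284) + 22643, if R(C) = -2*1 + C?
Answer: 798935269/35284 ≈ 22643.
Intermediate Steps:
R(C) = -2 + C
O(B) = B³
O(R(9))/(-35284) + 22643 = (-2 + 9)³/(-35284) + 22643 = 7³*(-1/35284) + 22643 = 343*(-1/35284) + 22643 = -343/35284 + 22643 = 798935269/35284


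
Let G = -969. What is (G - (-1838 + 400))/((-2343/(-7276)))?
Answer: 3412444/2343 ≈ 1456.4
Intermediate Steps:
(G - (-1838 + 400))/((-2343/(-7276))) = (-969 - (-1838 + 400))/((-2343/(-7276))) = (-969 - 1*(-1438))/((-2343*(-1/7276))) = (-969 + 1438)/(2343/7276) = 469*(7276/2343) = 3412444/2343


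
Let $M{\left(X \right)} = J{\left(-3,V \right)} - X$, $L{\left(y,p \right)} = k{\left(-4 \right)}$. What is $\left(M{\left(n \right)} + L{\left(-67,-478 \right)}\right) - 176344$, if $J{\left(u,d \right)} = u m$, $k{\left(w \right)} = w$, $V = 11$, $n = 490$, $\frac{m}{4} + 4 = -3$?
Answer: $-176754$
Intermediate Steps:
$m = -28$ ($m = -16 + 4 \left(-3\right) = -16 - 12 = -28$)
$J{\left(u,d \right)} = - 28 u$ ($J{\left(u,d \right)} = u \left(-28\right) = - 28 u$)
$L{\left(y,p \right)} = -4$
$M{\left(X \right)} = 84 - X$ ($M{\left(X \right)} = \left(-28\right) \left(-3\right) - X = 84 - X$)
$\left(M{\left(n \right)} + L{\left(-67,-478 \right)}\right) - 176344 = \left(\left(84 - 490\right) - 4\right) - 176344 = \left(-406 - 4\right) - 176344 = -410 - 176344 = -176754$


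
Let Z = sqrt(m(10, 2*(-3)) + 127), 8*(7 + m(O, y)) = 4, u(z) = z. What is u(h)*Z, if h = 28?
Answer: 14*sqrt(482) ≈ 307.36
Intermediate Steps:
m(O, y) = -13/2 (m(O, y) = -7 + (1/8)*4 = -7 + 1/2 = -13/2)
Z = sqrt(482)/2 (Z = sqrt(-13/2 + 127) = sqrt(241/2) = sqrt(482)/2 ≈ 10.977)
u(h)*Z = 28*(sqrt(482)/2) = 14*sqrt(482)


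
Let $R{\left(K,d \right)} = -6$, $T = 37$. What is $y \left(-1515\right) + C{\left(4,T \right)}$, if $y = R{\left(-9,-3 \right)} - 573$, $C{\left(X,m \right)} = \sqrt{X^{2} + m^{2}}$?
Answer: $877185 + \sqrt{1385} \approx 8.7722 \cdot 10^{5}$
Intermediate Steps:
$y = -579$ ($y = -6 - 573 = -579$)
$y \left(-1515\right) + C{\left(4,T \right)} = \left(-579\right) \left(-1515\right) + \sqrt{4^{2} + 37^{2}} = 877185 + \sqrt{16 + 1369} = 877185 + \sqrt{1385}$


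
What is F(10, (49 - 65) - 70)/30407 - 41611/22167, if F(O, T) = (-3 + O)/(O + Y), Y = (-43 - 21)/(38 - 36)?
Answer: -27836000063/14828703318 ≈ -1.8772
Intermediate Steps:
Y = -32 (Y = -64/2 = -64*½ = -32)
F(O, T) = (-3 + O)/(-32 + O) (F(O, T) = (-3 + O)/(O - 32) = (-3 + O)/(-32 + O))
F(10, (49 - 65) - 70)/30407 - 41611/22167 = ((-3 + 10)/(-32 + 10))/30407 - 41611/22167 = (7/(-22))*(1/30407) - 41611*1/22167 = -1/22*7*(1/30407) - 41611/22167 = -7/22*1/30407 - 41611/22167 = -7/668954 - 41611/22167 = -27836000063/14828703318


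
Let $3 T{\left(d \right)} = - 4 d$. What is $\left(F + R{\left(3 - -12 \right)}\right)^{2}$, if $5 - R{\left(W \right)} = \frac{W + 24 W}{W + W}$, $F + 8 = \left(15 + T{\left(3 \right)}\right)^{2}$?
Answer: $\frac{44521}{4} \approx 11130.0$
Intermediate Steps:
$T{\left(d \right)} = - \frac{4 d}{3}$ ($T{\left(d \right)} = \frac{\left(-4\right) d}{3} = - \frac{4 d}{3}$)
$F = 113$ ($F = -8 + \left(15 - 4\right)^{2} = -8 + 11^{2} = -8 + 121 = 113$)
$R{\left(W \right)} = - \frac{15}{2}$ ($R{\left(W \right)} = 5 - \frac{W + 24 W}{W + W} = 5 - \frac{25 W}{2 W} = 5 - 25 W \frac{1}{2 W} = 5 - \frac{25}{2} = - \frac{15}{2}$)
$\left(F + R{\left(3 - -12 \right)}\right)^{2} = \left(113 - \frac{15}{2}\right)^{2} = \left(\frac{211}{2}\right)^{2} = \frac{44521}{4}$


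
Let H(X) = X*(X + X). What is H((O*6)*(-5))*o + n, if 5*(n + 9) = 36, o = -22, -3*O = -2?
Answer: -88009/5 ≈ -17602.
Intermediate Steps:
O = ⅔ (O = -⅓*(-2) = ⅔ ≈ 0.66667)
n = -9/5 (n = -9 + (⅕)*36 = -9 + 36/5 = -9/5 ≈ -1.8000)
H(X) = 2*X² (H(X) = X*(2*X) = 2*X²)
H((O*6)*(-5))*o + n = (2*(((⅔)*6)*(-5))²)*(-22) - 9/5 = (2*(4*(-5))²)*(-22) - 9/5 = (2*(-20)²)*(-22) - 9/5 = (2*400)*(-22) - 9/5 = 800*(-22) - 9/5 = -17600 - 9/5 = -88009/5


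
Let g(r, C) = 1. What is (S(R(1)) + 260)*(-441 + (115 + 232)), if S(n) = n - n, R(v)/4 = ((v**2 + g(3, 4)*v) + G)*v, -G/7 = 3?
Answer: -24440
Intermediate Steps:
G = -21 (G = -7*3 = -21)
R(v) = 4*v*(-21 + v + v**2) (R(v) = 4*(((v**2 + 1*v) - 21)*v) = 4*(((v**2 + v) - 21)*v) = 4*(((v + v**2) - 21)*v) = 4*((-21 + v + v**2)*v) = 4*(v*(-21 + v + v**2)) = 4*v*(-21 + v + v**2))
S(n) = 0
(S(R(1)) + 260)*(-441 + (115 + 232)) = (0 + 260)*(-441 + (115 + 232)) = 260*(-441 + 347) = 260*(-94) = -24440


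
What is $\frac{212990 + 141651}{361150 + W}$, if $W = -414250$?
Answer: $- \frac{354641}{53100} \approx -6.6787$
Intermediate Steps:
$\frac{212990 + 141651}{361150 + W} = \frac{212990 + 141651}{361150 - 414250} = \frac{354641}{-53100} = 354641 \left(- \frac{1}{53100}\right) = - \frac{354641}{53100}$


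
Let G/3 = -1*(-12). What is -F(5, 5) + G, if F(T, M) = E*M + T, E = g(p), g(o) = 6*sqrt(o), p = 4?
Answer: -29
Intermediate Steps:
E = 12 (E = 6*sqrt(4) = 6*2 = 12)
F(T, M) = T + 12*M (F(T, M) = 12*M + T = T + 12*M)
G = 36 (G = 3*(-1*(-12)) = 3*12 = 36)
-F(5, 5) + G = -(5 + 12*5) + 36 = -(5 + 60) + 36 = -1*65 + 36 = -65 + 36 = -29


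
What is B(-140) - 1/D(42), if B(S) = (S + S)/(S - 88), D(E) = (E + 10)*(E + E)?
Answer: 33967/27664 ≈ 1.2278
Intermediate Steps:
D(E) = 2*E*(10 + E) (D(E) = (10 + E)*(2*E) = 2*E*(10 + E))
B(S) = 2*S/(-88 + S) (B(S) = (2*S)/(-88 + S) = 2*S/(-88 + S))
B(-140) - 1/D(42) = 2*(-140)/(-88 - 140) - 1/(2*42*(10 + 42)) = 2*(-140)/(-228) - 1/(2*42*52) = 2*(-140)*(-1/228) - 1/4368 = 70/57 - 1*1/4368 = 70/57 - 1/4368 = 33967/27664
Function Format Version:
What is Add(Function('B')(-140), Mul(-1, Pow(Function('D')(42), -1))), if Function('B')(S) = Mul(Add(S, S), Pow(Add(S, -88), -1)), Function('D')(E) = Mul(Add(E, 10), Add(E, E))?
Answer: Rational(33967, 27664) ≈ 1.2278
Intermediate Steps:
Function('D')(E) = Mul(2, E, Add(10, E)) (Function('D')(E) = Mul(Add(10, E), Mul(2, E)) = Mul(2, E, Add(10, E)))
Function('B')(S) = Mul(2, S, Pow(Add(-88, S), -1)) (Function('B')(S) = Mul(Mul(2, S), Pow(Add(-88, S), -1)) = Mul(2, S, Pow(Add(-88, S), -1)))
Add(Function('B')(-140), Mul(-1, Pow(Function('D')(42), -1))) = Add(Mul(2, -140, Pow(Add(-88, -140), -1)), Mul(-1, Pow(Mul(2, 42, Add(10, 42)), -1))) = Add(Mul(2, -140, Pow(-228, -1)), Mul(-1, Pow(Mul(2, 42, 52), -1))) = Add(Mul(2, -140, Rational(-1, 228)), Mul(-1, Pow(4368, -1))) = Add(Rational(70, 57), Mul(-1, Rational(1, 4368))) = Add(Rational(70, 57), Rational(-1, 4368)) = Rational(33967, 27664)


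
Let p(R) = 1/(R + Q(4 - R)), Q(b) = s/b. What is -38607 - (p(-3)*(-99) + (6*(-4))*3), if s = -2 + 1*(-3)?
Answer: -1002603/26 ≈ -38562.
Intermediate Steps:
s = -5 (s = -2 - 3 = -5)
Q(b) = -5/b
p(R) = 1/(R - 5/(4 - R))
-38607 - (p(-3)*(-99) + (6*(-4))*3) = -38607 - (((-4 - 3)/(5 - 3*(-4 - 3)))*(-99) + (6*(-4))*3) = -38607 - ((-7/(5 - 3*(-7)))*(-99) - 24*3) = -38607 - ((-7/(5 + 21))*(-99) - 72) = -38607 - ((-7/26)*(-99) - 72) = -38607 - (((1/26)*(-7))*(-99) - 72) = -38607 - (-7/26*(-99) - 72) = -38607 - (693/26 - 72) = -38607 - 1*(-1179/26) = -38607 + 1179/26 = -1002603/26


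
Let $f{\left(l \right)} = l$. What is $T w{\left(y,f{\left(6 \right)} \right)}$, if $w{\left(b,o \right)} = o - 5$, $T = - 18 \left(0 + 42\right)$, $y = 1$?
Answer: $-756$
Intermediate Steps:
$T = -756$ ($T = \left(-18\right) 42 = -756$)
$w{\left(b,o \right)} = -5 + o$
$T w{\left(y,f{\left(6 \right)} \right)} = - 756 \left(-5 + 6\right) = \left(-756\right) 1 = -756$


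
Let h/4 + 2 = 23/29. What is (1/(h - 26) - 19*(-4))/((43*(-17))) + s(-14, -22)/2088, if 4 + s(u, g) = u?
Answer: -250931/2229636 ≈ -0.11254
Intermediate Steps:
h = -140/29 (h = -8 + 4*(23/29) = -8 + 92/29 = -140/29 ≈ -4.8276)
s(u, g) = -4 + u
(1/(h - 26) - 19*(-4))/((43*(-17))) + s(-14, -22)/2088 = (1/(-140/29 - 26) - 19*(-4))/((43*(-17))) + (-4 - 14)/2088 = (1/(-894/29) + 76)/(-731) - 18*1/2088 = (-29/894 + 76)*(-1/731) - 1/116 = (67915/894)*(-1/731) - 1/116 = -3995/38442 - 1/116 = -250931/2229636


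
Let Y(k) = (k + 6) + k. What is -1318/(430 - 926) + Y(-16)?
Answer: -5789/248 ≈ -23.343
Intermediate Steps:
Y(k) = 6 + 2*k (Y(k) = (6 + k) + k = 6 + 2*k)
-1318/(430 - 926) + Y(-16) = -1318/(430 - 926) + (6 + 2*(-16)) = -1318/(-496) + (6 - 32) = -1318*(-1/496) - 26 = 659/248 - 26 = -5789/248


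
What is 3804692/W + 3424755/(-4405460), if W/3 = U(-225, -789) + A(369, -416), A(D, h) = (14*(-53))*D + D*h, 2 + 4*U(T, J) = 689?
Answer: -16919894237069/4516092554796 ≈ -3.7466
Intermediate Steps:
U(T, J) = 687/4 (U(T, J) = -½ + (¼)*689 = -½ + 689/4 = 687/4)
A(D, h) = -742*D + D*h
W = -5125563/4 (W = 3*(687/4 + 369*(-742 - 416)) = 3*(687/4 + 369*(-1158)) = 3*(687/4 - 427302) = 3*(-1708521/4) = -5125563/4 ≈ -1.2814e+6)
3804692/W + 3424755/(-4405460) = 3804692/(-5125563/4) + 3424755/(-4405460) = 3804692*(-4/5125563) + 3424755*(-1/4405460) = -15218768/5125563 - 684951/881092 = -16919894237069/4516092554796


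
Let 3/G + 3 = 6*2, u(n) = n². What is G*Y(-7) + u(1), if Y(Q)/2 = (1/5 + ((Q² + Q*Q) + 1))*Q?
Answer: -6929/15 ≈ -461.93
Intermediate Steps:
Y(Q) = 2*Q*(6/5 + 2*Q²) (Y(Q) = 2*((1/5 + ((Q² + Q*Q) + 1))*Q) = 2*((⅕ + ((Q² + Q²) + 1))*Q) = 2*((⅕ + (2*Q² + 1))*Q) = 2*((⅕ + (1 + 2*Q²))*Q) = 2*((6/5 + 2*Q²)*Q) = 2*(Q*(6/5 + 2*Q²)) = 2*Q*(6/5 + 2*Q²))
G = ⅓ (G = 3/(-3 + 6*2) = 3/(-3 + 12) = 3/9 = 3*(⅑) = ⅓ ≈ 0.33333)
G*Y(-7) + u(1) = (4*(-7)*(⅗ + (-7)²))/3 + 1² = (4*(-7)*(⅗ + 49))/3 + 1 = (4*(-7)*(248/5))/3 + 1 = (⅓)*(-6944/5) + 1 = -6944/15 + 1 = -6929/15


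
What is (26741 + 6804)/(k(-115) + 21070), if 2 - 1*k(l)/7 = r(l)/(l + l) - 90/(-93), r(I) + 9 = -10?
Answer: 239175850/150276497 ≈ 1.5916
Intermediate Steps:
r(I) = -19 (r(I) = -9 - 10 = -19)
k(l) = 224/31 + 133/(2*l) (k(l) = 14 - 7*(-19/(l + l) - 90/(-93)) = 14 - 7*(-19*1/(2*l) - 90*(-1/93)) = 14 - 7*(-19/(2*l) + 30/31) = 14 - 7*(30/31 - 19/(2*l)) = 14 + (-210/31 + 133/(2*l)) = 224/31 + 133/(2*l))
(26741 + 6804)/(k(-115) + 21070) = (26741 + 6804)/((7/62)*(589 + 64*(-115))/(-115) + 21070) = 33545/((7/62)*(-1/115)*(589 - 7360) + 21070) = 33545/((7/62)*(-1/115)*(-6771) + 21070) = 33545/(47397/7130 + 21070) = 33545/(150276497/7130) = 33545*(7130/150276497) = 239175850/150276497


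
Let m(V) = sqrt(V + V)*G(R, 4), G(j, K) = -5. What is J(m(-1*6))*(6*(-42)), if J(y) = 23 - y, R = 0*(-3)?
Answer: -5796 - 2520*I*sqrt(3) ≈ -5796.0 - 4364.8*I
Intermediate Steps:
R = 0
m(V) = -5*sqrt(2)*sqrt(V) (m(V) = sqrt(V + V)*(-5) = sqrt(2*V)*(-5) = (sqrt(2)*sqrt(V))*(-5) = -5*sqrt(2)*sqrt(V))
J(m(-1*6))*(6*(-42)) = (23 - (-5)*sqrt(2)*sqrt(-1*6))*(6*(-42)) = (23 - (-5)*sqrt(2)*sqrt(-6))*(-252) = (23 - (-5)*sqrt(2)*I*sqrt(6))*(-252) = (23 - (-10)*I*sqrt(3))*(-252) = (23 + 10*I*sqrt(3))*(-252) = -5796 - 2520*I*sqrt(3)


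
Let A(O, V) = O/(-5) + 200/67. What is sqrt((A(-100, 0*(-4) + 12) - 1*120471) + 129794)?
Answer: sqrt(41954127)/67 ≈ 96.675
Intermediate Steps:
A(O, V) = 200/67 - O/5 (A(O, V) = O*(-1/5) + 200*(1/67) = -O/5 + 200/67 = 200/67 - O/5)
sqrt((A(-100, 0*(-4) + 12) - 1*120471) + 129794) = sqrt(((200/67 - 1/5*(-100)) - 1*120471) + 129794) = sqrt(((200/67 + 20) - 120471) + 129794) = sqrt((1540/67 - 120471) + 129794) = sqrt(-8070017/67 + 129794) = sqrt(626181/67) = sqrt(41954127)/67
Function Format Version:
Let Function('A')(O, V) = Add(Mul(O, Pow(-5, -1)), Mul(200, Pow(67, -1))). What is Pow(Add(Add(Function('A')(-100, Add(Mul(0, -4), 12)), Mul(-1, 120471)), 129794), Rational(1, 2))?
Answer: Mul(Rational(1, 67), Pow(41954127, Rational(1, 2))) ≈ 96.675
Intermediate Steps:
Function('A')(O, V) = Add(Rational(200, 67), Mul(Rational(-1, 5), O)) (Function('A')(O, V) = Add(Mul(O, Rational(-1, 5)), Mul(200, Rational(1, 67))) = Add(Mul(Rational(-1, 5), O), Rational(200, 67)) = Add(Rational(200, 67), Mul(Rational(-1, 5), O)))
Pow(Add(Add(Function('A')(-100, Add(Mul(0, -4), 12)), Mul(-1, 120471)), 129794), Rational(1, 2)) = Pow(Add(Add(Add(Rational(200, 67), Mul(Rational(-1, 5), -100)), Mul(-1, 120471)), 129794), Rational(1, 2)) = Pow(Add(Add(Add(Rational(200, 67), 20), -120471), 129794), Rational(1, 2)) = Pow(Add(Add(Rational(1540, 67), -120471), 129794), Rational(1, 2)) = Pow(Add(Rational(-8070017, 67), 129794), Rational(1, 2)) = Pow(Rational(626181, 67), Rational(1, 2)) = Mul(Rational(1, 67), Pow(41954127, Rational(1, 2)))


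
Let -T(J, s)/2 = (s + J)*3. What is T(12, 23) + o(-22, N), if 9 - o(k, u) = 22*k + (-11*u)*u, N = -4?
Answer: 459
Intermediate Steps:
T(J, s) = -6*J - 6*s (T(J, s) = -2*(s + J)*3 = -2*(J + s)*3 = -2*(3*J + 3*s) = -6*J - 6*s)
o(k, u) = 9 - 22*k + 11*u² (o(k, u) = 9 - (22*k + (-11*u)*u) = 9 - (22*k - 11*u²) = 9 - (-11*u² + 22*k) = 9 + (-22*k + 11*u²) = 9 - 22*k + 11*u²)
T(12, 23) + o(-22, N) = (-6*12 - 6*23) + (9 - 22*(-22) + 11*(-4)²) = (-72 - 138) + (9 + 484 + 11*16) = -210 + (9 + 484 + 176) = -210 + 669 = 459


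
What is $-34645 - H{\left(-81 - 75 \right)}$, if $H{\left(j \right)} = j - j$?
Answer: $-34645$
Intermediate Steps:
$H{\left(j \right)} = 0$
$-34645 - H{\left(-81 - 75 \right)} = -34645 - 0 = -34645 + 0 = -34645$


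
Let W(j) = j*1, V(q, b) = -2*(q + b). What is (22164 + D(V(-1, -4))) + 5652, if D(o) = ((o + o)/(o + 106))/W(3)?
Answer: 2419997/87 ≈ 27816.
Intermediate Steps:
V(q, b) = -2*b - 2*q (V(q, b) = -2*(b + q) = -2*b - 2*q)
W(j) = j
D(o) = 2*o/(3*(106 + o)) (D(o) = ((o + o)/(o + 106))/3 = ((2*o)/(106 + o))*(⅓) = (2*o/(106 + o))*(⅓) = 2*o/(3*(106 + o)))
(22164 + D(V(-1, -4))) + 5652 = (22164 + 2*(-2*(-4) - 2*(-1))/(3*(106 + (-2*(-4) - 2*(-1))))) + 5652 = (22164 + 2*(8 + 2)/(3*(106 + (8 + 2)))) + 5652 = (22164 + (⅔)*10/(106 + 10)) + 5652 = (22164 + (⅔)*10/116) + 5652 = (22164 + (⅔)*10*(1/116)) + 5652 = (22164 + 5/87) + 5652 = 1928273/87 + 5652 = 2419997/87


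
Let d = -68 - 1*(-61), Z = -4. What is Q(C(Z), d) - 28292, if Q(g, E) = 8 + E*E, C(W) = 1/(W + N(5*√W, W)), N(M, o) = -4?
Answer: -28235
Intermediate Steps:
d = -7 (d = -68 + 61 = -7)
C(W) = 1/(-4 + W) (C(W) = 1/(W - 4) = 1/(-4 + W))
Q(g, E) = 8 + E²
Q(C(Z), d) - 28292 = (8 + (-7)²) - 28292 = (8 + 49) - 28292 = 57 - 28292 = -28235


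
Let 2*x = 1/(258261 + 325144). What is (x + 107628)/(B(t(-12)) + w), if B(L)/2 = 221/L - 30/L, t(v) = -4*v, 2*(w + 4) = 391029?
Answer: 1506977120172/2737594708415 ≈ 0.55048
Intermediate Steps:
w = 391021/2 (w = -4 + (½)*391029 = -4 + 391029/2 = 391021/2 ≈ 1.9551e+5)
B(L) = 382/L (B(L) = 2*(221/L - 30/L) = 2*(191/L) = 382/L)
x = 1/1166810 (x = 1/(2*(258261 + 325144)) = (½)/583405 = (½)*(1/583405) = 1/1166810 ≈ 8.5704e-7)
(x + 107628)/(B(t(-12)) + w) = (1/1166810 + 107628)/(382/((-4*(-12))) + 391021/2) = 125581426681/(1166810*(382/48 + 391021/2)) = 125581426681/(1166810*(382*(1/48) + 391021/2)) = 125581426681/(1166810*(191/24 + 391021/2)) = 125581426681/(1166810*(4692443/24)) = (125581426681/1166810)*(24/4692443) = 1506977120172/2737594708415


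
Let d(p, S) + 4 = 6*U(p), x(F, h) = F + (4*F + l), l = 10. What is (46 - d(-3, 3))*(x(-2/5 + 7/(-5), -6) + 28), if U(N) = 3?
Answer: 928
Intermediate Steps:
x(F, h) = 10 + 5*F (x(F, h) = F + (4*F + 10) = F + (10 + 4*F) = 10 + 5*F)
d(p, S) = 14 (d(p, S) = -4 + 6*3 = -4 + 18 = 14)
(46 - d(-3, 3))*(x(-2/5 + 7/(-5), -6) + 28) = (46 - 1*14)*((10 + 5*(-2/5 + 7/(-5))) + 28) = (46 - 14)*((10 + 5*(-2*⅕ + 7*(-⅕))) + 28) = 32*((10 + 5*(-⅖ - 7/5)) + 28) = 32*((10 + 5*(-9/5)) + 28) = 32*((10 - 9) + 28) = 32*(1 + 28) = 32*29 = 928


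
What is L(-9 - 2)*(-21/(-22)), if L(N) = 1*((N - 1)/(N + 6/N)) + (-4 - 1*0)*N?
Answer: 5460/127 ≈ 42.992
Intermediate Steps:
L(N) = -4*N + (-1 + N)/(N + 6/N) (L(N) = 1*((-1 + N)/(N + 6/N)) + (-4 + 0)*N = 1*((-1 + N)/(N + 6/N)) - 4*N = (-1 + N)/(N + 6/N) - 4*N = -4*N + (-1 + N)/(N + 6/N))
L(-9 - 2)*(-21/(-22)) = ((-9 - 2)*(-25 + (-9 - 2) - 4*(-9 - 2)²)/(6 + (-9 - 2)²))*(-21/(-22)) = (-11*(-25 - 11 - 4*(-11)²)/(6 + (-11)²))*(-21*(-1/22)) = -11*(-25 - 11 - 4*121)/(6 + 121)*(21/22) = -11*(-25 - 11 - 484)/127*(21/22) = -11*1/127*(-520)*(21/22) = (5720/127)*(21/22) = 5460/127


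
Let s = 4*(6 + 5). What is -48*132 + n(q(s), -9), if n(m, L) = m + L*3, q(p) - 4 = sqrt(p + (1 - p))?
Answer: -6358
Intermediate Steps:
s = 44 (s = 4*11 = 44)
q(p) = 5 (q(p) = 4 + sqrt(p + (1 - p)) = 4 + sqrt(1) = 4 + 1 = 5)
n(m, L) = m + 3*L
-48*132 + n(q(s), -9) = -48*132 + (5 + 3*(-9)) = -6336 + (5 - 27) = -6336 - 22 = -6358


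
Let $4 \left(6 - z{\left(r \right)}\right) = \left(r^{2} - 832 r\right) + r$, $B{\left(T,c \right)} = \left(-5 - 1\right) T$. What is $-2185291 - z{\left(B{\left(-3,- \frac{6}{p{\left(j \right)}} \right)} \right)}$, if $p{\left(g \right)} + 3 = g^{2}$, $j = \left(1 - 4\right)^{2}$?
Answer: $- \frac{4377911}{2} \approx -2.189 \cdot 10^{6}$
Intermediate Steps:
$j = 9$ ($j = \left(-3\right)^{2} = 9$)
$p{\left(g \right)} = -3 + g^{2}$
$B{\left(T,c \right)} = - 6 T$
$z{\left(r \right)} = 6 - \frac{r^{2}}{4} + \frac{831 r}{4}$ ($z{\left(r \right)} = 6 - \frac{\left(r^{2} - 832 r\right) + r}{4} = 6 - \frac{r^{2} - 831 r}{4} = 6 - \left(- \frac{831 r}{4} + \frac{r^{2}}{4}\right) = 6 - \frac{r^{2}}{4} + \frac{831 r}{4}$)
$-2185291 - z{\left(B{\left(-3,- \frac{6}{p{\left(j \right)}} \right)} \right)} = -2185291 - \left(6 - \frac{\left(\left(-6\right) \left(-3\right)\right)^{2}}{4} + \frac{831 \left(\left(-6\right) \left(-3\right)\right)}{4}\right) = -2185291 - \left(6 - \frac{18^{2}}{4} + \frac{831}{4} \cdot 18\right) = -2185291 - \left(6 - 81 + \frac{7479}{2}\right) = -2185291 - \frac{7329}{2} = - \frac{4377911}{2}$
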